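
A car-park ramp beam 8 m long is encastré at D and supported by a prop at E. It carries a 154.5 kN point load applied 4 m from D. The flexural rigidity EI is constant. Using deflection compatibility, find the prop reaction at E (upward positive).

Take the reaction at E as the redundant and release it; the primary structure is a cantilever fixed at D.
Deflection at E on the released cantilever, summing each load's contribution:
  point load 154.5 at a = 4: Pa²(3L − a)/(6EI) = 8240/EI
Flexibility coefficient — unit upward force at E: δ_{EE} = L³/(3EI) = 170.7/EI.
Compatibility at E: δ_0 − R_E·δ_{EE} = 0, so R_E = 8240/170.7 = 48.28 kN.

R_E = 48.28 kN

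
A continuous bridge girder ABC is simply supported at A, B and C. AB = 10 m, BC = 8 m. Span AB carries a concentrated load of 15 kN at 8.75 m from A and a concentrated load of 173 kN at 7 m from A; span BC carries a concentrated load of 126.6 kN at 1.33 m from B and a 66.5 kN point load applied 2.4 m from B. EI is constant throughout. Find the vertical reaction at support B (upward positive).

R_B = 349.2 kN

Insert a hinge at B; M_B is the redundant, and each span becomes simply supported.
Rotations at B on the released spans (each span's end-slope, ×1/EI):
  span AB: point load 15 at a = 8.75: Pab(L + a)/(6LEI) = 51.27/EI
  span AB: point load 173 at a = 7: Pab(L + a)/(6LEI) = 1029/EI
  span BC: point load 126.6 at a = 1.33: Pab(L + b)/(6LEI) = 343.2/EI
  span BC: point load 66.5 at a = 2.4: Pab(L + b)/(6LEI) = 253.2/EI
  relative rotation θ_0 = (1081 + 596.5)/EI = 1677/EI
A unit hogging moment at B produces rotation L₁/(3EI) + L₂/(3EI) = 6/EI.
Compatibility: M_B·(L₁+L₂)/(3EI) = θ_0, giving M_B = 279.5 kN·m (hogging).
Span AB, ΣM about A with M_B applied at B: R_B^{AB}·10 = 1342 + 279.5, so R_B^{AB} = 162.2 kN and R_A = 188 − 162.2 = 25.82 kN.
Span BC, ΣM about C: R_B^{BC}·8 = 1217 + 279.5, so R_B^{BC} = 187 kN and R_C = 193.1 − 187 = 6.058 kN.
R_B = 162.2 + 187 = 349.2 kN.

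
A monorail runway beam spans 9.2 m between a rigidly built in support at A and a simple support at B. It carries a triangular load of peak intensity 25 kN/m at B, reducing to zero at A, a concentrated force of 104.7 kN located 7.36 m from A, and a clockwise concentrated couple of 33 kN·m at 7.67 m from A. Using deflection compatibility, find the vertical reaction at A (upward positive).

R_A = 77.51 kN

Take the reaction at B as the redundant and release it; the primary structure is a cantilever fixed at A.
Deflection at B on the released cantilever, summing each load's contribution:
  triangular load, peak 25 at the free end: 11w₀L⁴/(120EI) = 16417/EI
  point load 104.7 at a = 7.36: Pa²(3L − a)/(6EI) = 19132/EI
  clockwise couple 33 at a = 7.67: M₀a(2L − a)/(2EI) = 1358/EI
  δ_0 = 36907/EI
Tip deflection under a unit load at B: L³/(3EI) = 259.6/EI.
Compatibility at B: δ_0 − R_B·δ_{BB} = 0, so R_B = 36907/259.6 = 142.2 kN.
Vertical equilibrium: R_A = ΣP − R_B = 219.7 − 142.2 = 77.51 kN.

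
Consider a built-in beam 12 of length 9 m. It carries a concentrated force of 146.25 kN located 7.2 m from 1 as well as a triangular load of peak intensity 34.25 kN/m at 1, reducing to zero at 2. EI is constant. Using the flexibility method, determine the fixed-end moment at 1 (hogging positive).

Release both end moments; the primary structure is a simply-supported span 12 with redundants M_1 and M_2.
Simple-span end rotations at 1 and 2 under the given loads:
  at 1: point load 146.25 at a = 7.2: Pab(L + b)/(6LEI) = 379.1/EI
  at 2: point load 146.25 at a = 7.2: Pab(L + a)/(6LEI) = 568.6/EI
  at 1: triangular load, peak 34.25: w₀L³/(45EI) = 554.9/EI
  at 2: triangular load, peak 34.25: 7w₀L³/(360EI) = 485.5/EI
  θ_10 = 933.9/EI,  θ_20 = 1054/EI
Flexibility coefficients: a unit moment at one end gives L/(3EI) there and L/(6EI) at the far end, so f₁₁ = f₂₂ = 3/EI and f₁₂ = f₂₁ = 1.5/EI.
Compatibility — zero rotation at each built-in end:
  3 M_1 + 1.5 M_2 = 933.9
  1.5 M_1 + 3 M_2 = 1054
Solving the pair gives M_1 = 180.8 kN·m and M_2 = 261 kN·m (hogging).

M_1 = 180.8 kN·m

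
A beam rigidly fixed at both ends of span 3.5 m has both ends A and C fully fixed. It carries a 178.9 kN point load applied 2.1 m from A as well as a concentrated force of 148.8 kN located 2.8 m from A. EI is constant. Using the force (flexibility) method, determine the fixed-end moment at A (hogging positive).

Take the two fixed-end moments M_A, M_C as redundants; the released structure is the simple span AC.
On the primary (simply-supported) span, the end slopes from the loading are:
  at A: point load 178.9 at a = 2.1: Pab(L + b)/(6LEI) = 122.7/EI
  at C: point load 178.9 at a = 2.1: Pab(L + a)/(6LEI) = 140.3/EI
  at A: point load 148.8 at a = 2.8: Pab(L + b)/(6LEI) = 58.33/EI
  at C: point load 148.8 at a = 2.8: Pab(L + a)/(6LEI) = 87.49/EI
  θ_A0 = 181.1/EI,  θ_C0 = 227.8/EI
Flexibility coefficients: a unit moment at one end gives L/(3EI) there and L/(6EI) at the far end, so f₁₁ = f₂₂ = 1.167/EI and f₁₂ = f₂₁ = 0.5833/EI.
Compatibility — zero rotation at each built-in end:
  1.167 M_A + 0.5833 M_C = 181.1
  0.5833 M_A + 1.167 M_C = 227.8
Solving the pair gives M_A = 76.78 kN·m and M_C = 156.8 kN·m (hogging).

M_A = 76.78 kN·m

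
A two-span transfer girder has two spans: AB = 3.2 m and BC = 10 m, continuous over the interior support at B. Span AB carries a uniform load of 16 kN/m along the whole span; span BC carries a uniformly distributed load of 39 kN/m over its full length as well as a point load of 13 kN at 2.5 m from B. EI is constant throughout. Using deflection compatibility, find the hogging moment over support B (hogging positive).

M_B = 390.4 kN·m

Insert a hinge at B; M_B is the redundant, and each span becomes simply supported.
Rotations at B on the released spans (each span's end-slope, ×1/EI):
  span AB: UDL 16: wL³/(24EI) = 21.85/EI
  span BC: UDL 39: wL³/(24EI) = 1625/EI
  span BC: point load 13 at a = 2.5: Pab(L + b)/(6LEI) = 71.09/EI
  relative rotation θ_0 = (21.85 + 1696)/EI = 1718/EI
A unit hogging moment at B produces rotation L₁/(3EI) + L₂/(3EI) = 4.4/EI.
Slope continuity at B: θ_0 = M_B·4.4/EI, so M_B = 1718/4.4 = 390.4 kN·m (hogging).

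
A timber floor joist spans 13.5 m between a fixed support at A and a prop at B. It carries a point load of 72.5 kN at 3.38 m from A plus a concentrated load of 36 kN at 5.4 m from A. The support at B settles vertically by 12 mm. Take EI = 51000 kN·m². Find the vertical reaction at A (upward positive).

R_A = 95.51 kN

Release the roller at B. Primary structure: cantilever fixed at A.
Free-end deflection of the primary structure under the applied loading (downward +):
  point load 72.5 at a = 3.38: Pa²(3L − a)/(6EI) = 5124/EI
  point load 36 at a = 5.4: Pa²(3L − a)/(6EI) = 6141/EI
  δ_0 = 11265/EI
Flexibility coefficient — unit upward force at B: δ_{BB} = L³/(3EI) = 820.1/EI.
With EI = 51000 kN·m²: δ_0 = 0.22089 m and δ_{BB} = 0.016081 m/kN.
Compatibility — the beam at B must follow the support down by 0.012 m: δ_0 − R_B·δ_{BB} = 0.012, so R_B = (0.22089 − 0.012)/0.016081 = 12.99 kN.
Vertical equilibrium: R_A = ΣP − R_B = 108.5 − 12.99 = 95.51 kN.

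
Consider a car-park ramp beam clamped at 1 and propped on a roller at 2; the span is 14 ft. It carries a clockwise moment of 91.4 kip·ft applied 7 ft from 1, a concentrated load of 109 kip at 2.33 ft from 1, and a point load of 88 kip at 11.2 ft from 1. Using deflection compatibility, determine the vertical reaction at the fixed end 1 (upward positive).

R_1 = 123.4 kip

Choose R_2 as the redundant. The primary structure is the cantilever fixed at 1.
Deflection at 2 on the released cantilever, summing each load's contribution:
  clockwise couple 91.4 at a = 7: M₀a(2L − a)/(2EI) = 6718/EI
  point load 109 at a = 2.33: Pa²(3L − a)/(6EI) = 3912/EI
  point load 88 at a = 11.2: Pa²(3L − a)/(6EI) = 56665/EI
  δ_0 = 67296/EI
Tip deflection under a unit load at 2: L³/(3EI) = 914.7/EI.
Compatibility at 2: δ_0 − R_2·δ_{22} = 0, so R_2 = 67296/914.7 = 73.57 kip.
Vertical equilibrium: R_1 = ΣP − R_2 = 197 − 73.57 = 123.4 kip.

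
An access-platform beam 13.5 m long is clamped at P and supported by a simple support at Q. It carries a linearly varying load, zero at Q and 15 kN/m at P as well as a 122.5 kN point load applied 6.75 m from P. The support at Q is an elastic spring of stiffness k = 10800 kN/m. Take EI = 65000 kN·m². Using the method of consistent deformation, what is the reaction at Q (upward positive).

Take the reaction at Q as the redundant and release it; the primary structure is a cantilever fixed at P.
Downward deflection at the released point Q due to the loads:
  triangular load, peak 15 at the fixed end: w₀L⁴/(30EI) = 16608/EI
  point load 122.5 at a = 6.75: Pa²(3L − a)/(6EI) = 31395/EI
  δ_0 = 48003/EI
Tip deflection under a unit load at Q: L³/(3EI) = 820.1/EI.
With EI = 65000 kN·m²: δ_0 = 0.73851 m and δ_{QQ} = 0.012617 m/kN.
Compatibility — the spring shortens by R_Q/k under the reaction it provides: δ_0 − R_Q·δ_{QQ} = R_Q/k. With 1/k = 0.000093 m/kN, R_Q = δ_0 / (δ_{QQ} + 1/k) = 0.73851 / (0.012617 + 0.000093) = 58.1 kN.

R_Q = 58.1 kN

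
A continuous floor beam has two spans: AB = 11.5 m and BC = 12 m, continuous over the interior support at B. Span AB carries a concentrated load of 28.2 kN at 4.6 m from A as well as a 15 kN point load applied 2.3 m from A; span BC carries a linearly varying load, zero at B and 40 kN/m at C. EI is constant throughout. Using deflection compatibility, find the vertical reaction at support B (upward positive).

Take M_B as the redundant. Released structure: two simple spans AB and BC with a hinge at B.
Rotations at B on the released spans (each span's end-slope, ×1/EI):
  span AB: point load 28.2 at a = 4.6: Pab(L + a)/(6LEI) = 208.8/EI
  span AB: point load 15 at a = 2.3: Pab(L + a)/(6LEI) = 63.48/EI
  span BC: triangular load, peak 40: 7w₀L³/(360EI) = 1344/EI
  relative rotation θ_0 = (272.3 + 1344)/EI = 1616/EI
A unit hogging moment at B produces rotation L₁/(3EI) + L₂/(3EI) = 7.833/EI.
Compatibility: M_B·(L₁+L₂)/(3EI) = θ_0, giving M_B = 206.3 kN·m (hogging).
Span AB, ΣM about A with M_B applied at B: R_B^{AB}·11.5 = 164.2 + 206.3, so R_B^{AB} = 32.22 kN and R_A = 43.2 − 32.22 = 10.98 kN.
Span BC, ΣM about C: R_B^{BC}·12 = 960 + 206.3, so R_B^{BC} = 97.19 kN and R_C = 240 − 97.19 = 142.8 kN.
R_B = 32.22 + 97.19 = 129.4 kN.

R_B = 129.4 kN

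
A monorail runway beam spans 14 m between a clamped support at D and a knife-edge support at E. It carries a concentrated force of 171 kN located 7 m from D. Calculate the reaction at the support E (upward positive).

Remove the prop at E; the released (primary) structure is a cantilever built in at D.
Primary-structure tip deflection at E by superposition:
  point load 171 at a = 7: Pa²(3L − a)/(6EI) = 48878/EI
Tip deflection under a unit load at E: L³/(3EI) = 914.7/EI.
The prop prevents deflection at E: R_E = δ_0/δ_{EE} = 48878/914.7 = 53.44 kN.

R_E = 53.44 kN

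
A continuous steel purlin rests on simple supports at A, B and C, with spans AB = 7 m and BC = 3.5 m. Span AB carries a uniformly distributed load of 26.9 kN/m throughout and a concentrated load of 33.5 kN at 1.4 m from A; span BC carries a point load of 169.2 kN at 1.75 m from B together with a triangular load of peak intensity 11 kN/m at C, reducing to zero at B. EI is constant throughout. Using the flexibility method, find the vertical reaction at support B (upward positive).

R_B = 262.4 kN

Insert a hinge at B; M_B is the redundant, and each span becomes simply supported.
Rotations at B on the released spans (each span's end-slope, ×1/EI):
  span AB: UDL 26.9: wL³/(24EI) = 384.4/EI
  span AB: point load 33.5 at a = 1.4: Pab(L + a)/(6LEI) = 52.53/EI
  span BC: point load 169.2 at a = 1.75: Pab(L + b)/(6LEI) = 129.5/EI
  span BC: triangular load, peak 11: 7w₀L³/(360EI) = 9.17/EI
  relative rotation θ_0 = (437 + 138.7)/EI = 575.7/EI
A unit hogging moment at B produces rotation L₁/(3EI) + L₂/(3EI) = 3.5/EI.
Compatibility: M_B·(L₁+L₂)/(3EI) = θ_0, giving M_B = 164.5 kN·m (hogging).
Span AB, ΣM about A with M_B applied at B: R_B^{AB}·7 = 706 + 164.5, so R_B^{AB} = 124.3 kN and R_A = 221.8 − 124.3 = 97.45 kN.
Span BC, ΣM about C: R_B^{BC}·3.5 = 318.6 + 164.5, so R_B^{BC} = 138 kN and R_C = 188.4 − 138 = 50.44 kN.
R_B = 124.3 + 138 = 262.4 kN.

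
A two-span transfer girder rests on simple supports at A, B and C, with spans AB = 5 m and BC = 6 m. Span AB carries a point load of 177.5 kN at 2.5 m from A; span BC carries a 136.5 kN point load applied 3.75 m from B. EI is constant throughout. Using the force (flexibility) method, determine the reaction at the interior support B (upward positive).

Release continuity at B by inserting a hinge; the redundant is the internal moment M_B. The primary structure is two simply-supported spans AB and BC.
End slopes at the hinge B, treating each span as simply supported:
  span AB: point load 177.5 at a = 2.5: Pab(L + a)/(6LEI) = 277.3/EI
  span BC: point load 136.5 at a = 3.75: Pab(L + b)/(6LEI) = 263.9/EI
  relative rotation θ_0 = (277.3 + 263.9)/EI = 541.3/EI
A unit hogging moment at B produces rotation L₁/(3EI) + L₂/(3EI) = 3.667/EI.
Slope continuity at B: θ_0 = M_B·3.667/EI, so M_B = 541.3/3.667 = 147.6 kN·m (hogging).
Span AB, ΣM about A with M_B applied at B: R_B^{AB}·5 = 443.8 + 147.6, so R_B^{AB} = 118.3 kN and R_A = 177.5 − 118.3 = 59.23 kN.
Span BC, ΣM about C: R_B^{BC}·6 = 307.1 + 147.6, so R_B^{BC} = 75.79 kN and R_C = 136.5 − 75.79 = 60.71 kN.
R_B = 118.3 + 75.79 = 194.1 kN.

R_B = 194.1 kN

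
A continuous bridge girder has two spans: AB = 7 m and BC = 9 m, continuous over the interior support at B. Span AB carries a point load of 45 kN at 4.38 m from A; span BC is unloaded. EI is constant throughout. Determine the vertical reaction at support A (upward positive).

Insert a hinge at B; M_B is the redundant, and each span becomes simply supported.
End slopes at the hinge B, treating each span as simply supported:
  span AB: point load 45 at a = 4.38: Pab(L + a)/(6LEI) = 139.9/EI
  relative rotation θ_0 = (139.9 + 0)/EI = 139.9/EI
A unit hogging moment at B produces rotation L₁/(3EI) + L₂/(3EI) = 5.333/EI.
Slope continuity at B: θ_0 = M_B·5.333/EI, so M_B = 139.9/5.333 = 26.24 kN·m (hogging).
Span AB, ΣM about A with M_B applied at B: R_B^{AB}·7 = 197.1 + 26.24, so R_B^{AB} = 31.91 kN and R_A = 45 − 31.91 = 13.09 kN.

R_A = 13.09 kN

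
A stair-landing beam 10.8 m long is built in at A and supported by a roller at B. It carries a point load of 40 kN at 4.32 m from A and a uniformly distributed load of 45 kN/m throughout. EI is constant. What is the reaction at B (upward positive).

R_B = 190.6 kN

Choose R_B as the redundant. The primary structure is the cantilever fixed at A.
Primary-structure tip deflection at B by superposition:
  point load 40 at a = 4.32: Pa²(3L − a)/(6EI) = 3494/EI
  UDL 45: wL⁴/(8EI) = 76528/EI
  δ_0 = 80021/EI
Tip deflection under a unit load at B: L³/(3EI) = 419.9/EI.
Compatibility at B: δ_0 − R_B·δ_{BB} = 0, so R_B = 80021/419.9 = 190.6 kN.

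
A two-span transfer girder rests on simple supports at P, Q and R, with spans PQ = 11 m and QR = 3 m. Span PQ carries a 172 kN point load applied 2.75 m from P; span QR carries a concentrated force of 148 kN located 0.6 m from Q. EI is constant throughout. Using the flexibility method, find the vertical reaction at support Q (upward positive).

Take M_Q as the redundant. Released structure: two simple spans PQ and QR with a hinge at Q.
End slopes at the hinge Q, treating each span as simply supported:
  span PQ: point load 172 at a = 2.75: Pab(L + a)/(6LEI) = 813/EI
  span QR: point load 148 at a = 0.6: Pab(L + b)/(6LEI) = 63.94/EI
  relative rotation θ_0 = (813 + 63.94)/EI = 876.9/EI
A unit hogging moment at Q produces rotation L₁/(3EI) + L₂/(3EI) = 4.667/EI.
Slope continuity at Q: θ_0 = M_Q·4.667/EI, so M_Q = 876.9/4.667 = 187.9 kN·m (hogging).
Span PQ, ΣM about P with M_Q applied at Q: R_Q^{PQ}·11 = 473 + 187.9, so R_Q^{PQ} = 60.08 kN and R_P = 172 − 60.08 = 111.9 kN.
Span QR, ΣM about R: R_Q^{QR}·3 = 355.2 + 187.9, so R_Q^{QR} = 181 kN and R_R = 148 − 181 = -33.04 kN.
R_Q = 60.08 + 181 = 241.1 kN.

R_Q = 241.1 kN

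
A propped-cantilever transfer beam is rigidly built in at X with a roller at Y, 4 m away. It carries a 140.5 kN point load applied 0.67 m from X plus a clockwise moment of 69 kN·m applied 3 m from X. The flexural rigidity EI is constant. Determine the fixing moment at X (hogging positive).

M_X = 43.77 kN·m

Choose R_Y as the redundant. The primary structure is the cantilever fixed at X.
Primary-structure tip deflection at Y by superposition:
  point load 140.5 at a = 0.67: Pa²(3L − a)/(6EI) = 119.1/EI
  clockwise couple 69 at a = 3: M₀a(2L − a)/(2EI) = 517.5/EI
  δ_0 = 636.6/EI
Tip deflection under a unit load at Y: L³/(3EI) = 21.33/EI.
The prop prevents deflection at Y: R_Y = δ_0/δ_{YY} = 636.6/21.33 = 29.84 kN.
Moment equilibrium about X: M_X = Σ(load moments about X) − R_Y·L = 163.1 − 29.84×4 = 43.77 kN·m.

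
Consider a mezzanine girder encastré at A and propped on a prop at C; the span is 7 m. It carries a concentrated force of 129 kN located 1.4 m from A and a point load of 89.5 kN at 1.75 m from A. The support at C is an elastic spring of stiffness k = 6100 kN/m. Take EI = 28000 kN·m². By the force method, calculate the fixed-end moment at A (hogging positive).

Remove the prop at C; the released (primary) structure is a cantilever built in at A.
Free-end deflection of the primary structure under the applied loading (downward +):
  point load 129 at a = 1.4: Pa²(3L − a)/(6EI) = 825.9/EI
  point load 89.5 at a = 1.75: Pa²(3L − a)/(6EI) = 879.4/EI
  δ_0 = 1705/EI
Flexibility coefficient — unit upward force at C: δ_{CC} = L³/(3EI) = 114.3/EI.
With EI = 28000 kN·m²: δ_0 = 0.060905 m and δ_{CC} = 0.004083 m/kN.
Compatibility — the spring shortens by R_C/k under the reaction it provides: δ_0 − R_C·δ_{CC} = R_C/k. With 1/k = 0.000164 m/kN, R_C = δ_0 / (δ_{CC} + 1/k) = 0.060905 / (0.004083 + 0.000164) = 14.34 kN.
Moment equilibrium about A: M_A = Σ(load moments about A) − R_C·L = 337.2 − 14.34×7 = 236.8 kN·m.

M_A = 236.8 kN·m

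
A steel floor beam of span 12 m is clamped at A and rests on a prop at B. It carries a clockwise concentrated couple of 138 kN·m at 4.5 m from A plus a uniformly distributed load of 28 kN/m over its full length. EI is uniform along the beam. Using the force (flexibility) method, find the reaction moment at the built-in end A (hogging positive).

M_A = 515.9 kN·m

Take the reaction at B as the redundant and release it; the primary structure is a cantilever fixed at A.
Deflection at B on the released cantilever, summing each load's contribution:
  clockwise couple 138 at a = 4.5: M₀a(2L − a)/(2EI) = 6055/EI
  UDL 28: wL⁴/(8EI) = 72576/EI
  δ_0 = 78631/EI
Flexibility coefficient — unit upward force at B: δ_{BB} = L³/(3EI) = 576/EI.
Compatibility at B: δ_0 − R_B·δ_{BB} = 0, so R_B = 78631/576 = 136.5 kN.
Moment equilibrium about A: M_A = Σ(load moments about A) − R_B·L = 2154 − 136.5×12 = 515.9 kN·m.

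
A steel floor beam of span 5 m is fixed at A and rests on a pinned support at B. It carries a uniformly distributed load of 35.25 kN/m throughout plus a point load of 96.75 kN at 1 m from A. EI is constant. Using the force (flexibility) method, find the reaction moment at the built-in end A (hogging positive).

Take the reaction at B as the redundant and release it; the primary structure is a cantilever fixed at A.
Deflection at B on the released cantilever, summing each load's contribution:
  UDL 35.25: wL⁴/(8EI) = 2754/EI
  point load 96.75 at a = 1: Pa²(3L − a)/(6EI) = 225.8/EI
  δ_0 = 2980/EI
Flexibility coefficient — unit upward force at B: δ_{BB} = L³/(3EI) = 41.67/EI.
Compatibility at B: δ_0 − R_B·δ_{BB} = 0, so R_B = 2980/41.67 = 71.51 kN.
Moment equilibrium about A: M_A = Σ(load moments about A) − R_B·L = 537.4 − 71.51×5 = 179.8 kN·m.

M_A = 179.8 kN·m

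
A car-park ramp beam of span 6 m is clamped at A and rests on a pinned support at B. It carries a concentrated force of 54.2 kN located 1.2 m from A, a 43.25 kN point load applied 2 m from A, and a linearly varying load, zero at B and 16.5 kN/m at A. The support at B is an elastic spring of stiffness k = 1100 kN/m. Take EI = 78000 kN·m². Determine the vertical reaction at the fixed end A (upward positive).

Remove the prop at B; the released (primary) structure is a cantilever built in at A.
Free-end deflection of the primary structure under the applied loading (downward +):
  point load 54.2 at a = 1.2: Pa²(3L − a)/(6EI) = 218.5/EI
  point load 43.25 at a = 2: Pa²(3L − a)/(6EI) = 461.3/EI
  triangular load, peak 16.5 at the fixed end: w₀L⁴/(30EI) = 712.8/EI
  δ_0 = 1393/EI
Tip deflection under a unit load at B: L³/(3EI) = 72/EI.
With EI = 78000 kN·m²: δ_0 = 0.017855 m and δ_{BB} = 0.000923 m/kN.
Compatibility — the spring shortens by R_B/k under the reaction it provides: δ_0 − R_B·δ_{BB} = R_B/k. With 1/k = 0.000909 m/kN, R_B = δ_0 / (δ_{BB} + 1/k) = 0.017855 / (0.000923 + 0.000909) = 9.745 kN.
Vertical equilibrium: R_A = ΣP − R_B = 146.9 − 9.745 = 137.2 kN.

R_A = 137.2 kN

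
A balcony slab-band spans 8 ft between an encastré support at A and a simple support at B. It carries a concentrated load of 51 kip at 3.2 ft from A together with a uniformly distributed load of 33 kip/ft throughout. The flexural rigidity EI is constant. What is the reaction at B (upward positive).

Remove the prop at B; the released (primary) structure is a cantilever built in at A.
Deflection at B on the released cantilever, summing each load's contribution:
  point load 51 at a = 3.2: Pa²(3L − a)/(6EI) = 1810/EI
  UDL 33: wL⁴/(8EI) = 16896/EI
  δ_0 = 18706/EI
Flexibility coefficient — unit upward force at B: δ_{BB} = L³/(3EI) = 170.7/EI.
The prop prevents deflection at B: R_B = δ_0/δ_{BB} = 18706/170.7 = 109.6 kip.

R_B = 109.6 kip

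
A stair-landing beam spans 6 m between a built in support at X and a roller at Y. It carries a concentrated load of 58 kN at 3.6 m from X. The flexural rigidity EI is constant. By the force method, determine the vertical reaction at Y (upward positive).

R_Y = 25.06 kN

Release the roller at Y. Primary structure: cantilever fixed at X.
Deflection at Y on the released cantilever, summing each load's contribution:
  point load 58 at a = 3.6: Pa²(3L − a)/(6EI) = 1804/EI
Tip deflection under a unit load at Y: L³/(3EI) = 72/EI.
The prop prevents deflection at Y: R_Y = δ_0/δ_{YY} = 1804/72 = 25.06 kN.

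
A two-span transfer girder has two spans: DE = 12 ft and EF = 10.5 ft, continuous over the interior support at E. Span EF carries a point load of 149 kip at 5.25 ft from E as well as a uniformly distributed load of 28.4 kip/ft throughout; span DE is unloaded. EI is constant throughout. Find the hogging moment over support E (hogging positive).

Take M_E as the redundant. Released structure: two simple spans DE and EF with a hinge at E.
End slopes at the hinge E, treating each span as simply supported:
  span EF: point load 149 at a = 5.25: Pab(L + b)/(6LEI) = 1027/EI
  span EF: UDL 28.4: wL³/(24EI) = 1370/EI
  relative rotation θ_0 = (0 + 2397)/EI = 2397/EI
A unit hogging moment at E produces rotation L₁/(3EI) + L₂/(3EI) = 7.5/EI.
Slope continuity at E: θ_0 = M_E·7.5/EI, so M_E = 2397/7.5 = 319.5 kip·ft (hogging).

M_E = 319.5 kip·ft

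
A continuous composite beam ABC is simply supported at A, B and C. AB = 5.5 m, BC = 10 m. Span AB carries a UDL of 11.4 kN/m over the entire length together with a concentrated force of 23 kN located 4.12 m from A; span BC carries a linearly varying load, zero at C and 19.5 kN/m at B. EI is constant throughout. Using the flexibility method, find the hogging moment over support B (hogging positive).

Insert a hinge at B; M_B is the redundant, and each span becomes simply supported.
Rotations at B on the released spans (each span's end-slope, ×1/EI):
  span AB: UDL 11.4: wL³/(24EI) = 79.03/EI
  span AB: point load 23 at a = 4.12: Pab(L + a)/(6LEI) = 38.12/EI
  span BC: triangular load, peak 19.5: w₀L³/(45EI) = 433.3/EI
  relative rotation θ_0 = (117.1 + 433.3)/EI = 550.5/EI
A unit hogging moment at B produces rotation L₁/(3EI) + L₂/(3EI) = 5.167/EI.
Slope continuity at B: θ_0 = M_B·5.167/EI, so M_B = 550.5/5.167 = 106.5 kN·m (hogging).

M_B = 106.5 kN·m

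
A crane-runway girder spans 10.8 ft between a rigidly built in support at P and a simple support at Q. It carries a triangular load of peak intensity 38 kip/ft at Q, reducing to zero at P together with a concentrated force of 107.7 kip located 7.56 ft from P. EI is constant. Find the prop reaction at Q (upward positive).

Take the reaction at Q as the redundant and release it; the primary structure is a cantilever fixed at P.
Downward deflection at the released point Q due to the loads:
  triangular load, peak 38 at the free end: 11w₀L⁴/(120EI) = 47390/EI
  point load 107.7 at a = 7.56: Pa²(3L − a)/(6EI) = 25484/EI
  δ_0 = 72874/EI
Flexibility coefficient — unit upward force at Q: δ_{QQ} = L³/(3EI) = 419.9/EI.
The prop prevents deflection at Q: R_Q = δ_0/δ_{QQ} = 72874/419.9 = 173.5 kip.

R_Q = 173.5 kip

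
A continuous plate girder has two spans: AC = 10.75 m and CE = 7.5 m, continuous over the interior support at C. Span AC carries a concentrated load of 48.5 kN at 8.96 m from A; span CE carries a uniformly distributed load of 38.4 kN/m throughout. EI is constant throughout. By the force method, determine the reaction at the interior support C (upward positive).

R_C = 218.4 kN

Take M_C as the redundant. Released structure: two simple spans AC and CE with a hinge at C.
Discontinuity in slope at C on the released structure — sum the simple-span end rotations:
  span AC: point load 48.5 at a = 8.96: Pab(L + a)/(6LEI) = 237.7/EI
  span CE: UDL 38.4: wL³/(24EI) = 675/EI
  relative rotation θ_0 = (237.7 + 675)/EI = 912.7/EI
A unit hogging moment at C produces rotation L₁/(3EI) + L₂/(3EI) = 6.083/EI.
Compatibility: M_C·(L₁+L₂)/(3EI) = θ_0, giving M_C = 150 kN·m (hogging).
Span AC, ΣM about A with M_C applied at C: R_C^{AC}·10.75 = 434.6 + 150, so R_C^{AC} = 54.38 kN and R_A = 48.5 − 54.38 = -5.881 kN.
Span CE, ΣM about E: R_C^{CE}·7.5 = 1080 + 150, so R_C^{CE} = 164 kN and R_E = 288 − 164 = 124 kN.
R_C = 54.38 + 164 = 218.4 kN.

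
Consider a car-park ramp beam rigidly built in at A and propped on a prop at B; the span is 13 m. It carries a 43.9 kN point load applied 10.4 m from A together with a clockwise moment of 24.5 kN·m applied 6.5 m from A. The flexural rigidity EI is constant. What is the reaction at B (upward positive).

Take the reaction at B as the redundant and release it; the primary structure is a cantilever fixed at A.
Downward deflection at the released point B due to the loads:
  point load 43.9 at a = 10.4: Pa²(3L − a)/(6EI) = 22633/EI
  clockwise couple 24.5 at a = 6.5: M₀a(2L − a)/(2EI) = 1553/EI
  δ_0 = 24186/EI
Flexibility coefficient — unit upward force at B: δ_{BB} = L³/(3EI) = 732.3/EI.
Compatibility at B: δ_0 − R_B·δ_{BB} = 0, so R_B = 24186/732.3 = 33.03 kN.

R_B = 33.03 kN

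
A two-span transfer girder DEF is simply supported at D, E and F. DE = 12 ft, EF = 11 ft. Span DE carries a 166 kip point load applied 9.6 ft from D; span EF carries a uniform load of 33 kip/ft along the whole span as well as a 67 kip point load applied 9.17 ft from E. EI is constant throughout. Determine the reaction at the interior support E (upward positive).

R_E = 398.1 kip

Release continuity at E by inserting a hinge; the redundant is the internal moment M_E. The primary structure is two simply-supported spans DE and EF.
Discontinuity in slope at E on the released structure — sum the simple-span end rotations:
  span DE: point load 166 at a = 9.6: Pab(L + a)/(6LEI) = 1147/EI
  span EF: UDL 33: wL³/(24EI) = 1830/EI
  span EF: point load 67 at a = 9.17: Pab(L + b)/(6LEI) = 218.6/EI
  relative rotation θ_0 = (1147 + 2049)/EI = 3196/EI
A unit hogging moment at E produces rotation L₁/(3EI) + L₂/(3EI) = 7.667/EI.
Compatibility: M_E·(L₁+L₂)/(3EI) = θ_0, giving M_E = 416.9 kip·ft (hogging).
Span DE, ΣM about D with M_E applied at E: R_E^{DE}·12 = 1594 + 416.9, so R_E^{DE} = 167.5 kip and R_D = 166 − 167.5 = -1.54 kip.
Span EF, ΣM about F: R_E^{EF}·11 = 2119 + 416.9, so R_E^{EF} = 230.5 kip and R_F = 430 − 230.5 = 199.5 kip.
R_E = 167.5 + 230.5 = 398.1 kip.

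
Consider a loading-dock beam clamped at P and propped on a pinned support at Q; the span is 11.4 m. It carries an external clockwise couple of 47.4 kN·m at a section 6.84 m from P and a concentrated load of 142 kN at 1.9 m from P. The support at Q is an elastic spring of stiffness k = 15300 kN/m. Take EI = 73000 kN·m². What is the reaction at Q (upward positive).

Remove the prop at Q; the released (primary) structure is a cantilever built in at P.
Free-end deflection of the primary structure under the applied loading (downward +):
  clockwise couple 47.4 at a = 6.84: M₀a(2L − a)/(2EI) = 2587/EI
  point load 142 at a = 1.9: Pa²(3L − a)/(6EI) = 2760/EI
  δ_0 = 5347/EI
Flexibility coefficient — unit upward force at Q: δ_{QQ} = L³/(3EI) = 493.8/EI.
With EI = 73000 kN·m²: δ_0 = 0.073244 m and δ_{QQ} = 0.006765 m/kN.
Compatibility — the spring shortens by R_Q/k under the reaction it provides: δ_0 − R_Q·δ_{QQ} = R_Q/k. With 1/k = 0.000065 m/kN, R_Q = δ_0 / (δ_{QQ} + 1/k) = 0.073244 / (0.006765 + 0.000065) = 10.72 kN.

R_Q = 10.72 kN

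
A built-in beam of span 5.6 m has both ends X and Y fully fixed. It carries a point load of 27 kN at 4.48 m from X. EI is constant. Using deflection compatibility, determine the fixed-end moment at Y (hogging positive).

Take the two fixed-end moments M_X, M_Y as redundants; the released structure is the simple span XY.
End rotations of the released simple span under the applied load (×1/EI):
  at X: point load 27 at a = 4.48: Pab(L + b)/(6LEI) = 27.1/EI
  at Y: point load 27 at a = 4.48: Pab(L + a)/(6LEI) = 40.64/EI
  θ_X0 = 27.1/EI,  θ_Y0 = 40.64/EI
Flexibility coefficients: a unit moment at one end gives L/(3EI) there and L/(6EI) at the far end, so f₁₁ = f₂₂ = 1.867/EI and f₁₂ = f₂₁ = 0.9333/EI.
Compatibility — zero rotation at each built-in end:
  1.867 M_X + 0.9333 M_Y = 27.1
  0.9333 M_X + 1.867 M_Y = 40.64
Solving the pair gives M_X = 4.838 kN·m and M_Y = 19.35 kN·m (hogging).

M_Y = 19.35 kN·m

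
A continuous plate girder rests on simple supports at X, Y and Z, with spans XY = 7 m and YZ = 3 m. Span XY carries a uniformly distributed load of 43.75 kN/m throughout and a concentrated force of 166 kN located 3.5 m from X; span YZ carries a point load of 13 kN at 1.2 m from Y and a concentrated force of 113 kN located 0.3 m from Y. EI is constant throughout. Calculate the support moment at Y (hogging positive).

Release continuity at Y by inserting a hinge; the redundant is the internal moment M_Y. The primary structure is two simply-supported spans XY and YZ.
Discontinuity in slope at Y on the released structure — sum the simple-span end rotations:
  span XY: UDL 43.75: wL³/(24EI) = 625.3/EI
  span XY: point load 166 at a = 3.5: Pab(L + a)/(6LEI) = 508.4/EI
  span YZ: point load 13 at a = 1.2: Pab(L + b)/(6LEI) = 7.488/EI
  span YZ: point load 113 at a = 0.3: Pab(L + b)/(6LEI) = 28.98/EI
  relative rotation θ_0 = (1134 + 36.47)/EI = 1170/EI
A unit hogging moment at Y produces rotation L₁/(3EI) + L₂/(3EI) = 3.333/EI.
Slope continuity at Y: θ_0 = M_Y·3.333/EI, so M_Y = 1170/3.333 = 351 kN·m (hogging).

M_Y = 351 kN·m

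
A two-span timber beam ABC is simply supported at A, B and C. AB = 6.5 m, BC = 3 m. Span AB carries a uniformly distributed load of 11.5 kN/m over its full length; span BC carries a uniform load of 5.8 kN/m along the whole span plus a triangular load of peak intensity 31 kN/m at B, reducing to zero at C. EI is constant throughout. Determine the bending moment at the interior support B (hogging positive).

Take M_B as the redundant. Released structure: two simple spans AB and BC with a hinge at B.
End slopes at the hinge B, treating each span as simply supported:
  span AB: UDL 11.5: wL³/(24EI) = 131.6/EI
  span BC: UDL 5.8: wL³/(24EI) = 6.525/EI
  span BC: triangular load, peak 31: w₀L³/(45EI) = 18.6/EI
  relative rotation θ_0 = (131.6 + 25.12)/EI = 156.7/EI
A unit hogging moment at B produces rotation L₁/(3EI) + L₂/(3EI) = 3.167/EI.
Slope continuity at B: θ_0 = M_B·3.167/EI, so M_B = 156.7/3.167 = 49.49 kN·m (hogging).

M_B = 49.49 kN·m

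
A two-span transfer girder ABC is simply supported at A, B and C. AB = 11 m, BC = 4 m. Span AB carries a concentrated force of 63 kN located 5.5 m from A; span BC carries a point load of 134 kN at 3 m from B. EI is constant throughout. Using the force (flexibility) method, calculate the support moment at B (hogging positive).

M_B = 112 kN·m

Insert a hinge at B; M_B is the redundant, and each span becomes simply supported.
Rotations at B on the released spans (each span's end-slope, ×1/EI):
  span AB: point load 63 at a = 5.5: Pab(L + a)/(6LEI) = 476.4/EI
  span BC: point load 134 at a = 3: Pab(L + b)/(6LEI) = 83.75/EI
  relative rotation θ_0 = (476.4 + 83.75)/EI = 560.2/EI
A unit hogging moment at B produces rotation L₁/(3EI) + L₂/(3EI) = 5/EI.
Slope continuity at B: θ_0 = M_B·5/EI, so M_B = 560.2/5 = 112 kN·m (hogging).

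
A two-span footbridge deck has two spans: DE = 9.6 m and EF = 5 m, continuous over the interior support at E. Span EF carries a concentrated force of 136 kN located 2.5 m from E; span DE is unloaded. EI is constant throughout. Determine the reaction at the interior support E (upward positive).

R_E = 81.28 kN

Release continuity at E by inserting a hinge; the redundant is the internal moment M_E. The primary structure is two simply-supported spans DE and EF.
End slopes at the hinge E, treating each span as simply supported:
  span EF: point load 136 at a = 2.5: Pab(L + b)/(6LEI) = 212.5/EI
  relative rotation θ_0 = (0 + 212.5)/EI = 212.5/EI
A unit hogging moment at E produces rotation L₁/(3EI) + L₂/(3EI) = 4.867/EI.
Slope continuity at E: θ_0 = M_E·4.867/EI, so M_E = 212.5/4.867 = 43.66 kN·m (hogging).
Span DE, ΣM about D with M_E applied at E: R_E^{DE}·9.6 = 0 + 43.66, so R_E^{DE} = 4.548 kN and R_D = 0 − 4.548 = -4.548 kN.
Span EF, ΣM about F: R_E^{EF}·5 = 340 + 43.66, so R_E^{EF} = 76.73 kN and R_F = 136 − 76.73 = 59.27 kN.
R_E = 4.548 + 76.73 = 81.28 kN.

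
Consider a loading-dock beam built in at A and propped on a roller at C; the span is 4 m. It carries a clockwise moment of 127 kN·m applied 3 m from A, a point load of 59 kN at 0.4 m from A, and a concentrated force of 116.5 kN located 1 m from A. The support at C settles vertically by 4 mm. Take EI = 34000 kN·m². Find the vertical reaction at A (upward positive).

R_A = 126.4 kN

Release the roller at C. Primary structure: cantilever fixed at A.
Deflection at C on the released cantilever, summing each load's contribution:
  clockwise couple 127 at a = 3: M₀a(2L − a)/(2EI) = 952.5/EI
  point load 59 at a = 0.4: Pa²(3L − a)/(6EI) = 18.25/EI
  point load 116.5 at a = 1: Pa²(3L − a)/(6EI) = 213.6/EI
  δ_0 = 1184/EI
Flexibility coefficient — unit upward force at C: δ_{CC} = L³/(3EI) = 21.33/EI.
With EI = 34000 kN·m²: δ_0 = 0.034833 m and δ_{CC} = 0.000627 m/kN.
Compatibility — the beam at C must follow the support down by 0.004 m: δ_0 − R_C·δ_{CC} = 0.004, so R_C = (0.034833 − 0.004)/0.000627 = 49.14 kN.
Vertical equilibrium: R_A = ΣP − R_C = 175.5 − 49.14 = 126.4 kN.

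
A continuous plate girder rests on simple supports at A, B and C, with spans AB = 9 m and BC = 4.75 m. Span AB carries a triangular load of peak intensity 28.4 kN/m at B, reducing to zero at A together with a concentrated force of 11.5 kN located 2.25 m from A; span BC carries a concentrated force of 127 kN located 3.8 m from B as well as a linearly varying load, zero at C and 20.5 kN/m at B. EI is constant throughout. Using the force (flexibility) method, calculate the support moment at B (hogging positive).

M_B = 139 kN·m

Insert a hinge at B; M_B is the redundant, and each span becomes simply supported.
End slopes at the hinge B, treating each span as simply supported:
  span AB: triangular load, peak 28.4: w₀L³/(45EI) = 460.1/EI
  span AB: point load 11.5 at a = 2.25: Pab(L + a)/(6LEI) = 36.39/EI
  span BC: point load 127 at a = 3.8: Pab(L + b)/(6LEI) = 91.69/EI
  span BC: triangular load, peak 20.5: w₀L³/(45EI) = 48.82/EI
  relative rotation θ_0 = (496.5 + 140.5)/EI = 637/EI
A unit hogging moment at B produces rotation L₁/(3EI) + L₂/(3EI) = 4.583/EI.
Compatibility: M_B·(L₁+L₂)/(3EI) = θ_0, giving M_B = 139 kN·m (hogging).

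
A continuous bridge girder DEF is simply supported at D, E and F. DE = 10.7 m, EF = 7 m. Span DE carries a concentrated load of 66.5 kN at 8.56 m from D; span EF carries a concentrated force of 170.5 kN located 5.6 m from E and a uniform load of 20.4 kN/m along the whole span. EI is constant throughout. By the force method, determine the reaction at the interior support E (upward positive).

R_E = 195.7 kN

Insert a hinge at E; M_E is the redundant, and each span becomes simply supported.
Rotations at E on the released spans (each span's end-slope, ×1/EI):
  span DE: point load 66.5 at a = 8.56: Pab(L + a)/(6LEI) = 365.5/EI
  span EF: point load 170.5 at a = 5.6: Pab(L + b)/(6LEI) = 267.3/EI
  span EF: UDL 20.4: wL³/(24EI) = 291.6/EI
  relative rotation θ_0 = (365.5 + 558.9)/EI = 924.3/EI
A unit hogging moment at E produces rotation L₁/(3EI) + L₂/(3EI) = 5.9/EI.
Slope continuity at E: θ_0 = M_E·5.9/EI, so M_E = 924.3/5.9 = 156.7 kN·m (hogging).
Span DE, ΣM about D with M_E applied at E: R_E^{DE}·10.7 = 569.2 + 156.7, so R_E^{DE} = 67.84 kN and R_D = 66.5 − 67.84 = -1.342 kN.
Span EF, ΣM about F: R_E^{EF}·7 = 738.5 + 156.7, so R_E^{EF} = 127.9 kN and R_F = 313.3 − 127.9 = 185.4 kN.
R_E = 67.84 + 127.9 = 195.7 kN.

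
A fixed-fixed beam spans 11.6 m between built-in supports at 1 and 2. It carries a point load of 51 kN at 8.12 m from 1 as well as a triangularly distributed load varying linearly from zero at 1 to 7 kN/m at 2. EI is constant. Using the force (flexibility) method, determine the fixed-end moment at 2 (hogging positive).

M_2 = 134.1 kN·m

Release both end moments; the primary structure is a simply-supported span 12 with redundants M_1 and M_2.
End rotations of the released simple span under the applied load (×1/EI):
  at 1: point load 51 at a = 8.12: Pab(L + b)/(6LEI) = 312.2/EI
  at 2: point load 51 at a = 8.12: Pab(L + a)/(6LEI) = 408.3/EI
  at 1: triangular load, peak 7: 7w₀L³/(360EI) = 212.5/EI
  at 2: triangular load, peak 7: w₀L³/(45EI) = 242.8/EI
  θ_10 = 524.7/EI,  θ_20 = 651.1/EI
Flexibility coefficients: a unit moment at one end gives L/(3EI) there and L/(6EI) at the far end, so f₁₁ = f₂₂ = 3.867/EI and f₁₂ = f₂₁ = 1.933/EI.
Compatibility — zero rotation at each built-in end:
  3.867 M_1 + 1.933 M_2 = 524.7
  1.933 M_1 + 3.867 M_2 = 651.1
Solving the pair gives M_1 = 68.67 kN·m and M_2 = 134.1 kN·m (hogging).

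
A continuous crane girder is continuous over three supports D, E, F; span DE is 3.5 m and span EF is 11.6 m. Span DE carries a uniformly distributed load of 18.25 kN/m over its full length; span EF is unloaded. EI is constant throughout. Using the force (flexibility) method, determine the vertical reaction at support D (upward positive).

R_D = 30.09 kN

Release continuity at E by inserting a hinge; the redundant is the internal moment M_E. The primary structure is two simply-supported spans DE and EF.
Discontinuity in slope at E on the released structure — sum the simple-span end rotations:
  span DE: UDL 18.25: wL³/(24EI) = 32.6/EI
  relative rotation θ_0 = (32.6 + 0)/EI = 32.6/EI
A unit hogging moment at E produces rotation L₁/(3EI) + L₂/(3EI) = 5.033/EI.
Slope continuity at E: θ_0 = M_E·5.033/EI, so M_E = 32.6/5.033 = 6.477 kN·m (hogging).
Span DE, ΣM about D with M_E applied at E: R_E^{DE}·3.5 = 111.8 + 6.477, so R_E^{DE} = 33.79 kN and R_D = 63.88 − 33.79 = 30.09 kN.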